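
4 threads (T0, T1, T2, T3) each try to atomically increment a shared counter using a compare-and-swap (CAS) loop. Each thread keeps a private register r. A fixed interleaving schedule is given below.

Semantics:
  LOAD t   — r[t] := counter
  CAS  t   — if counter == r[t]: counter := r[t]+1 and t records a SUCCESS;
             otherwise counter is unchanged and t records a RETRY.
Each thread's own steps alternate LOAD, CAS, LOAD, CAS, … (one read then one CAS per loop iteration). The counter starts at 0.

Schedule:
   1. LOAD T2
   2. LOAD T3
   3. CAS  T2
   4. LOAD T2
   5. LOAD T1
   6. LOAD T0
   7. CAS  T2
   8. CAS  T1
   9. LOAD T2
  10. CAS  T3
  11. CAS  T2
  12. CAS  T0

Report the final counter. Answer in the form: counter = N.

   1) LOAD T2:  M=0  r_T2=0
   2) LOAD T3:  M=0  r_T3=0
   3) CAS  T2:  M=1  r_T2=0 ✓
   4) LOAD T2:  M=1  r_T2=1
   5) LOAD T1:  M=1  r_T1=1
   6) LOAD T0:  M=1  r_T0=1
   7) CAS  T2:  M=2  r_T2=1 ✓
   8) CAS  T1:  M=2  r_T1=1 ✗
   9) LOAD T2:  M=2  r_T2=2
  10) CAS  T3:  M=2  r_T3=0 ✗
  11) CAS  T2:  M=3  r_T2=2 ✓
  12) CAS  T0:  M=3  r_T0=1 ✗

counter = 3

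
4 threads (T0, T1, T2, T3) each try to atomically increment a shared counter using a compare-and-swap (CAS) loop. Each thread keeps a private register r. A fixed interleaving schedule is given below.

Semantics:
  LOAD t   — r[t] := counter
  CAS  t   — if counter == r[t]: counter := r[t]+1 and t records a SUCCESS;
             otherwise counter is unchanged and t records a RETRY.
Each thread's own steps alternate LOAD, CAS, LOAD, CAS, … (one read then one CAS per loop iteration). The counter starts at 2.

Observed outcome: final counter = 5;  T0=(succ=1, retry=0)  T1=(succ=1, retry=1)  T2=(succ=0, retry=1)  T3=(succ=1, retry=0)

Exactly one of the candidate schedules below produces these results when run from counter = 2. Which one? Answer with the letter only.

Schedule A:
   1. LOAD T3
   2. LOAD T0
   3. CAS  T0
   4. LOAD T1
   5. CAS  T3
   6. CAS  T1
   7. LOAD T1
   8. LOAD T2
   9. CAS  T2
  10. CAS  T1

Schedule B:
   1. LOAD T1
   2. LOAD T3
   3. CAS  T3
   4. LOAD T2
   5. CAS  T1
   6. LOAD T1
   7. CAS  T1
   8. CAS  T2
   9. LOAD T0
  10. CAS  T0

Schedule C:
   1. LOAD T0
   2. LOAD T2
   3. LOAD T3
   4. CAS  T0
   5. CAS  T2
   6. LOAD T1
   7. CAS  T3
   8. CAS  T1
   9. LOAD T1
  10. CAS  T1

Simulating candidate B:
T1 LOAD — after: cnt=2, r=2 — load
T3 LOAD — after: cnt=2, r=2 — load
T3 CAS — after: cnt=3, r=2 — ok
T2 LOAD — after: cnt=3, r=3 — load
T1 CAS — after: cnt=3, r=2 — retry
T1 LOAD — after: cnt=3, r=3 — load
T1 CAS — after: cnt=4, r=3 — ok
T2 CAS — after: cnt=4, r=3 — retry
T0 LOAD — after: cnt=4, r=4 — load
T0 CAS — after: cnt=5, r=4 — ok

B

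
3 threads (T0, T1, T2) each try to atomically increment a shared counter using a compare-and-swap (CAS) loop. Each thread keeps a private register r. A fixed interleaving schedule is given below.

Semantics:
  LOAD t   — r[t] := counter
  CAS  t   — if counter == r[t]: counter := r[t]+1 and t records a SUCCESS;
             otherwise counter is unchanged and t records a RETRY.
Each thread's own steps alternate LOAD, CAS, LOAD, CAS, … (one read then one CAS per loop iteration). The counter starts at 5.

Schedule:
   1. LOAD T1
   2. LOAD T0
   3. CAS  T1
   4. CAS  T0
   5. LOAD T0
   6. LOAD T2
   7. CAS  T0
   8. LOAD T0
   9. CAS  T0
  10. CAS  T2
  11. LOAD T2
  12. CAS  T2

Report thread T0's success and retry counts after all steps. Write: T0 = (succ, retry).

1. LOAD T1 → mem=5 r[T1]=5 [LOAD]
2. LOAD T0 → mem=5 r[T0]=5 [LOAD]
3. CAS T1 → mem=6 r[T1]=5 [OK]
4. CAS T0 → mem=6 r[T0]=5 [RETRY]
5. LOAD T0 → mem=6 r[T0]=6 [LOAD]
6. LOAD T2 → mem=6 r[T2]=6 [LOAD]
7. CAS T0 → mem=7 r[T0]=6 [OK]
8. LOAD T0 → mem=7 r[T0]=7 [LOAD]
9. CAS T0 → mem=8 r[T0]=7 [OK]
10. CAS T2 → mem=8 r[T2]=6 [RETRY]
11. LOAD T2 → mem=8 r[T2]=8 [LOAD]
12. CAS T2 → mem=9 r[T2]=8 [OK]

T0 = (2, 1)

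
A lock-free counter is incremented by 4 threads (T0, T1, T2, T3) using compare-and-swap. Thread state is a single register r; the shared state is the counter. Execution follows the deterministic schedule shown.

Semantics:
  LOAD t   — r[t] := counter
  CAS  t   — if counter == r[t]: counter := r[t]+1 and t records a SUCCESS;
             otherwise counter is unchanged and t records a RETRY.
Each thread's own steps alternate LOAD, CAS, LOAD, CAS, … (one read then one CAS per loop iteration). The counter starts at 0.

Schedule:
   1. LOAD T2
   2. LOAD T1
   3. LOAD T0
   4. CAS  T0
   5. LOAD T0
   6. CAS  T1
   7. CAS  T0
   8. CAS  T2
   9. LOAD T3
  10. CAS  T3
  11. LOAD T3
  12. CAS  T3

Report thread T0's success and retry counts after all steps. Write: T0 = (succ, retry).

T2 LOAD — after: cnt=0, r=0 — load
T1 LOAD — after: cnt=0, r=0 — load
T0 LOAD — after: cnt=0, r=0 — load
T0 CAS — after: cnt=1, r=0 — ok
T0 LOAD — after: cnt=1, r=1 — load
T1 CAS — after: cnt=1, r=0 — retry
T0 CAS — after: cnt=2, r=1 — ok
T2 CAS — after: cnt=2, r=0 — retry
T3 LOAD — after: cnt=2, r=2 — load
T3 CAS — after: cnt=3, r=2 — ok
T3 LOAD — after: cnt=3, r=3 — load
T3 CAS — after: cnt=4, r=3 — ok

T0 = (2, 0)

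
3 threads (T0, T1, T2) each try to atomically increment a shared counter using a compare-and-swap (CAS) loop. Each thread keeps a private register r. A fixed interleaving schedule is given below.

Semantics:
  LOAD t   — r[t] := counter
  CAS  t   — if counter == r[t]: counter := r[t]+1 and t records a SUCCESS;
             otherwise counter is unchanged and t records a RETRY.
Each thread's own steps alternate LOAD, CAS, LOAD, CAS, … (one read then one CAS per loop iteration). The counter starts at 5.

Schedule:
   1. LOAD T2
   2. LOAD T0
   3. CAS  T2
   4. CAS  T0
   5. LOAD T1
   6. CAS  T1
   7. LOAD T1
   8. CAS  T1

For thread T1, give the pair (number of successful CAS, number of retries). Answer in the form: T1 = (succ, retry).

T2 LOAD — after: cnt=5, r=5 — load
T0 LOAD — after: cnt=5, r=5 — load
T2 CAS — after: cnt=6, r=5 — ok
T0 CAS — after: cnt=6, r=5 — retry
T1 LOAD — after: cnt=6, r=6 — load
T1 CAS — after: cnt=7, r=6 — ok
T1 LOAD — after: cnt=7, r=7 — load
T1 CAS — after: cnt=8, r=7 — ok

T1 = (2, 0)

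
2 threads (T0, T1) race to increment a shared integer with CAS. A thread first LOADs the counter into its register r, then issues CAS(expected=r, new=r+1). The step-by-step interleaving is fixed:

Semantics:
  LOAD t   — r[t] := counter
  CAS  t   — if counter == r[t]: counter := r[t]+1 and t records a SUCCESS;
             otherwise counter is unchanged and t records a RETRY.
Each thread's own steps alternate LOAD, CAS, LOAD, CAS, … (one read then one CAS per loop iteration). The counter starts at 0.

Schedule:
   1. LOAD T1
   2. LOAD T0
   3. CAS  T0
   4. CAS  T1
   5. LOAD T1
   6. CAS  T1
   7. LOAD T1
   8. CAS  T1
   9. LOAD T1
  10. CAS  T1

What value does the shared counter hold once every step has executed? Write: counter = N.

1. LOAD T1 → mem=0 r[T1]=0 [LOAD]
2. LOAD T0 → mem=0 r[T0]=0 [LOAD]
3. CAS T0 → mem=1 r[T0]=0 [OK]
4. CAS T1 → mem=1 r[T1]=0 [RETRY]
5. LOAD T1 → mem=1 r[T1]=1 [LOAD]
6. CAS T1 → mem=2 r[T1]=1 [OK]
7. LOAD T1 → mem=2 r[T1]=2 [LOAD]
8. CAS T1 → mem=3 r[T1]=2 [OK]
9. LOAD T1 → mem=3 r[T1]=3 [LOAD]
10. CAS T1 → mem=4 r[T1]=3 [OK]

counter = 4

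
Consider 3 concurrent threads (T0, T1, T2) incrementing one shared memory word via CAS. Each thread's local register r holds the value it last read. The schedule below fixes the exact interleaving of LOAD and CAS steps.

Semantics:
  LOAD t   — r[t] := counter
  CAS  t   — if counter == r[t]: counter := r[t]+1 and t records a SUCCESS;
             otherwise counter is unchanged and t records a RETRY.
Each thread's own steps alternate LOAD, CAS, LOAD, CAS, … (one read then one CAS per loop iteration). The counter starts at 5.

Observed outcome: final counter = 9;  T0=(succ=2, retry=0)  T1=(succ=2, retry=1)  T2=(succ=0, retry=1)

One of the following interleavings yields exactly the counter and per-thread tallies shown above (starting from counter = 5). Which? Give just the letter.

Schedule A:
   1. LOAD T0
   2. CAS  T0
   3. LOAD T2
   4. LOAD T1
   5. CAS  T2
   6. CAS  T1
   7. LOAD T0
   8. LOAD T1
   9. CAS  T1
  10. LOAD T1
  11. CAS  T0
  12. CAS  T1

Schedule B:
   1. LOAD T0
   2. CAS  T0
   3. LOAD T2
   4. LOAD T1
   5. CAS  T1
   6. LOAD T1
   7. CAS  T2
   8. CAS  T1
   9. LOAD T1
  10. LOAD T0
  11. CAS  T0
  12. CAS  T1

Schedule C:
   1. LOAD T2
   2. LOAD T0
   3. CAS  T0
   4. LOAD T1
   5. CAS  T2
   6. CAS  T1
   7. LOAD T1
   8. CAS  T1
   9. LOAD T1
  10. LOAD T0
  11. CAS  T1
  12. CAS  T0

B

Tracing schedule B:
1. LOAD T0 → mem=5 r[T0]=5 [LOAD]
2. CAS T0 → mem=6 r[T0]=5 [OK]
3. LOAD T2 → mem=6 r[T2]=6 [LOAD]
4. LOAD T1 → mem=6 r[T1]=6 [LOAD]
5. CAS T1 → mem=7 r[T1]=6 [OK]
6. LOAD T1 → mem=7 r[T1]=7 [LOAD]
7. CAS T2 → mem=7 r[T2]=6 [RETRY]
8. CAS T1 → mem=8 r[T1]=7 [OK]
9. LOAD T1 → mem=8 r[T1]=8 [LOAD]
10. LOAD T0 → mem=8 r[T0]=8 [LOAD]
11. CAS T0 → mem=9 r[T0]=8 [OK]
12. CAS T1 → mem=9 r[T1]=8 [RETRY]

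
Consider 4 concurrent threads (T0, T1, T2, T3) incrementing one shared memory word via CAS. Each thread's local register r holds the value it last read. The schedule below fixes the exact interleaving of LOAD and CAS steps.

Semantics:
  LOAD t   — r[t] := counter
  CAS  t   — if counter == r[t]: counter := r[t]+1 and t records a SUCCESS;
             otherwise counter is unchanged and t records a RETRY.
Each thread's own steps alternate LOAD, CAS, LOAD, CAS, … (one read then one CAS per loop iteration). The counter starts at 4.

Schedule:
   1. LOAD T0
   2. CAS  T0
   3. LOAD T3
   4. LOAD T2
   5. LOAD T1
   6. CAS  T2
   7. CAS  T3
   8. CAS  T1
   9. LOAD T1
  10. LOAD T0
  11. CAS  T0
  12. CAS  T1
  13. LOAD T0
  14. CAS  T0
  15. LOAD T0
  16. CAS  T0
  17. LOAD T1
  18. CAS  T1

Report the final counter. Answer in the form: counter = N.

T0 LOAD — after: cnt=4, r=4 — load
T0 CAS — after: cnt=5, r=4 — ok
T3 LOAD — after: cnt=5, r=5 — load
T2 LOAD — after: cnt=5, r=5 — load
T1 LOAD — after: cnt=5, r=5 — load
T2 CAS — after: cnt=6, r=5 — ok
T3 CAS — after: cnt=6, r=5 — retry
T1 CAS — after: cnt=6, r=5 — retry
T1 LOAD — after: cnt=6, r=6 — load
T0 LOAD — after: cnt=6, r=6 — load
T0 CAS — after: cnt=7, r=6 — ok
T1 CAS — after: cnt=7, r=6 — retry
T0 LOAD — after: cnt=7, r=7 — load
T0 CAS — after: cnt=8, r=7 — ok
T0 LOAD — after: cnt=8, r=8 — load
T0 CAS — after: cnt=9, r=8 — ok
T1 LOAD — after: cnt=9, r=9 — load
T1 CAS — after: cnt=10, r=9 — ok

counter = 10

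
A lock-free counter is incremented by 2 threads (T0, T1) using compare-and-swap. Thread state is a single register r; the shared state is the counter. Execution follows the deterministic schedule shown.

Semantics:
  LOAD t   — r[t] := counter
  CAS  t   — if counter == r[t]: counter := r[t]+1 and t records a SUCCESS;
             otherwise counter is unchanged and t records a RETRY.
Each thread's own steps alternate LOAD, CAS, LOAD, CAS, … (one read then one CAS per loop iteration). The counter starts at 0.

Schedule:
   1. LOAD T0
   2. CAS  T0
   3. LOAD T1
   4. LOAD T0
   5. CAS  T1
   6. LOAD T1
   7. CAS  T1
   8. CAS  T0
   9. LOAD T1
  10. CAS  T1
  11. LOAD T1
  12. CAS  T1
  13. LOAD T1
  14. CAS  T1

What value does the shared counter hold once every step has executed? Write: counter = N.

counter = 6

step 1: T0 LOAD ⇒ load; ctr=0 reg=0
step 2: T0 CAS ⇒ ok; ctr=1 reg=0
step 3: T1 LOAD ⇒ load; ctr=1 reg=1
step 4: T0 LOAD ⇒ load; ctr=1 reg=1
step 5: T1 CAS ⇒ ok; ctr=2 reg=1
step 6: T1 LOAD ⇒ load; ctr=2 reg=2
step 7: T1 CAS ⇒ ok; ctr=3 reg=2
step 8: T0 CAS ⇒ retry; ctr=3 reg=1
step 9: T1 LOAD ⇒ load; ctr=3 reg=3
step 10: T1 CAS ⇒ ok; ctr=4 reg=3
step 11: T1 LOAD ⇒ load; ctr=4 reg=4
step 12: T1 CAS ⇒ ok; ctr=5 reg=4
step 13: T1 LOAD ⇒ load; ctr=5 reg=5
step 14: T1 CAS ⇒ ok; ctr=6 reg=5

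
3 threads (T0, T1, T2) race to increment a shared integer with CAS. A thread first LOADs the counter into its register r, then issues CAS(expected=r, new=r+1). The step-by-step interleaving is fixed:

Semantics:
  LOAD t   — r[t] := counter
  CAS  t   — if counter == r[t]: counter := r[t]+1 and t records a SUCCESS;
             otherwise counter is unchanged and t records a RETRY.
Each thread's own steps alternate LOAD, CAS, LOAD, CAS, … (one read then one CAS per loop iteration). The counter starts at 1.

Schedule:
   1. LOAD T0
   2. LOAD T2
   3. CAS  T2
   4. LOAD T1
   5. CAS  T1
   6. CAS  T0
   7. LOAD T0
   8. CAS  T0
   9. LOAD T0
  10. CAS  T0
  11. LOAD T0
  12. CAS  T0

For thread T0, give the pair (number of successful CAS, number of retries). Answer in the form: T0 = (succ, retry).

T0 = (3, 1)

   1) LOAD T0:  M=1  r_T0=1
   2) LOAD T2:  M=1  r_T2=1
   3) CAS  T2:  M=2  r_T2=1 ✓
   4) LOAD T1:  M=2  r_T1=2
   5) CAS  T1:  M=3  r_T1=2 ✓
   6) CAS  T0:  M=3  r_T0=1 ✗
   7) LOAD T0:  M=3  r_T0=3
   8) CAS  T0:  M=4  r_T0=3 ✓
   9) LOAD T0:  M=4  r_T0=4
  10) CAS  T0:  M=5  r_T0=4 ✓
  11) LOAD T0:  M=5  r_T0=5
  12) CAS  T0:  M=6  r_T0=5 ✓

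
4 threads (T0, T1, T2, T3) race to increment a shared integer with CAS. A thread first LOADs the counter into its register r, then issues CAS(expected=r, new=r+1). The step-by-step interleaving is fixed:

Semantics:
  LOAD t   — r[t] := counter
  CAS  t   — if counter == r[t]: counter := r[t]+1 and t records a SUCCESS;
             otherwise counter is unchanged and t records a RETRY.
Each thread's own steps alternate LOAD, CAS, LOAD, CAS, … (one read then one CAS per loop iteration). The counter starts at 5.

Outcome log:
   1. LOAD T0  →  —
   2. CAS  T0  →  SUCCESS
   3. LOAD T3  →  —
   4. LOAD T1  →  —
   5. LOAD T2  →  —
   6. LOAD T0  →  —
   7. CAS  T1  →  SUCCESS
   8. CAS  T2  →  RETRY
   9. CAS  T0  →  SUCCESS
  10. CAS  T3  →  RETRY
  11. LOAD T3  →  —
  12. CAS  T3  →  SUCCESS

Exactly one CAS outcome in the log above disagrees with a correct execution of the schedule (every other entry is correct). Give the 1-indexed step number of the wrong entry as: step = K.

step = 9

Reference trace:
[1] T0.load  rd  (counter 5, T0.r 5)
[2] T0.cas  hit  (counter 6, T0.r 5)
[3] T3.load  rd  (counter 6, T3.r 6)
[4] T1.load  rd  (counter 6, T1.r 6)
[5] T2.load  rd  (counter 6, T2.r 6)
[6] T0.load  rd  (counter 6, T0.r 6)
[7] T1.cas  hit  (counter 7, T1.r 6)
[8] T2.cas  miss  (counter 7, T2.r 6)
[9] T0.cas  miss  (counter 7, T0.r 6)
[10] T3.cas  miss  (counter 7, T3.r 6)
[11] T3.load  rd  (counter 7, T3.r 7)
[12] T3.cas  hit  (counter 8, T3.r 7)
Mismatch at 9.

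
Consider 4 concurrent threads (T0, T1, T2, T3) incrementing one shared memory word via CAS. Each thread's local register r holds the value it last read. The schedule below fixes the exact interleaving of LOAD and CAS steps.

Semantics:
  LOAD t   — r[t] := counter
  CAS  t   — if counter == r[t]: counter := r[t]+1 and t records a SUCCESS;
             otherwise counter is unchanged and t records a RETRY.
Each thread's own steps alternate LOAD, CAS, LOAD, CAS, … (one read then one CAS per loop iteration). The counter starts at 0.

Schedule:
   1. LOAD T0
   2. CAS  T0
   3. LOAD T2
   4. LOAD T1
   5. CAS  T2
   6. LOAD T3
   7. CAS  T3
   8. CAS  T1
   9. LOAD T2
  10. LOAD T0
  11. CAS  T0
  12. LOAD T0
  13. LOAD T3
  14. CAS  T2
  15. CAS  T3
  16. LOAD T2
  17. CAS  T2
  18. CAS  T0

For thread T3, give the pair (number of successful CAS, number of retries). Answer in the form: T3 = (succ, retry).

T3 = (2, 0)

   1) LOAD T0:  M=0  r_T0=0
   2) CAS  T0:  M=1  r_T0=0 ✓
   3) LOAD T2:  M=1  r_T2=1
   4) LOAD T1:  M=1  r_T1=1
   5) CAS  T2:  M=2  r_T2=1 ✓
   6) LOAD T3:  M=2  r_T3=2
   7) CAS  T3:  M=3  r_T3=2 ✓
   8) CAS  T1:  M=3  r_T1=1 ✗
   9) LOAD T2:  M=3  r_T2=3
  10) LOAD T0:  M=3  r_T0=3
  11) CAS  T0:  M=4  r_T0=3 ✓
  12) LOAD T0:  M=4  r_T0=4
  13) LOAD T3:  M=4  r_T3=4
  14) CAS  T2:  M=4  r_T2=3 ✗
  15) CAS  T3:  M=5  r_T3=4 ✓
  16) LOAD T2:  M=5  r_T2=5
  17) CAS  T2:  M=6  r_T2=5 ✓
  18) CAS  T0:  M=6  r_T0=4 ✗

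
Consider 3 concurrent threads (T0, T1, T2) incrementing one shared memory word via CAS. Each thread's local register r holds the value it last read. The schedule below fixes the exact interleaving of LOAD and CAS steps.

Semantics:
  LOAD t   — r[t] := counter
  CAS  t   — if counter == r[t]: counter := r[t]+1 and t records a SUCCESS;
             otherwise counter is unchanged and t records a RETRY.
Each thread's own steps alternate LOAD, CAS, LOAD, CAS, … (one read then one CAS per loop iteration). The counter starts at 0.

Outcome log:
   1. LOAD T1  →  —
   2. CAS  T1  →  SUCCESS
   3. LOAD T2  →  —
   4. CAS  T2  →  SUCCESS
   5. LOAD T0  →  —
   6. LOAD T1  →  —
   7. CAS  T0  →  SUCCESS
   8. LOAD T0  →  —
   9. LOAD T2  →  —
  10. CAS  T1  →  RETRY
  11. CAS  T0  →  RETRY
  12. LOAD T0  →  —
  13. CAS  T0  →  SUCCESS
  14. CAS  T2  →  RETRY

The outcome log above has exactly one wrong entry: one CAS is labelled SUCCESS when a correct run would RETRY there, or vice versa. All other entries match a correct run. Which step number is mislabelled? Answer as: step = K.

Re-executing:
#1 T1 reads 0
#2 T1 CAS(0→1) writes; counter now 1
#3 T2 reads 1
#4 T2 CAS(1→2) writes; counter now 2
#5 T0 reads 2
#6 T1 reads 2
#7 T0 CAS(2→3) writes; counter now 3
#8 T0 reads 3
#9 T2 reads 3
#10 T1 CAS(2→3) fails; counter now 3
#11 T0 CAS(3→4) writes; counter now 4
#12 T0 reads 4
#13 T0 CAS(4→5) writes; counter now 5
#14 T2 CAS(3→4) fails; counter now 5
Mismatch at 11.

step = 11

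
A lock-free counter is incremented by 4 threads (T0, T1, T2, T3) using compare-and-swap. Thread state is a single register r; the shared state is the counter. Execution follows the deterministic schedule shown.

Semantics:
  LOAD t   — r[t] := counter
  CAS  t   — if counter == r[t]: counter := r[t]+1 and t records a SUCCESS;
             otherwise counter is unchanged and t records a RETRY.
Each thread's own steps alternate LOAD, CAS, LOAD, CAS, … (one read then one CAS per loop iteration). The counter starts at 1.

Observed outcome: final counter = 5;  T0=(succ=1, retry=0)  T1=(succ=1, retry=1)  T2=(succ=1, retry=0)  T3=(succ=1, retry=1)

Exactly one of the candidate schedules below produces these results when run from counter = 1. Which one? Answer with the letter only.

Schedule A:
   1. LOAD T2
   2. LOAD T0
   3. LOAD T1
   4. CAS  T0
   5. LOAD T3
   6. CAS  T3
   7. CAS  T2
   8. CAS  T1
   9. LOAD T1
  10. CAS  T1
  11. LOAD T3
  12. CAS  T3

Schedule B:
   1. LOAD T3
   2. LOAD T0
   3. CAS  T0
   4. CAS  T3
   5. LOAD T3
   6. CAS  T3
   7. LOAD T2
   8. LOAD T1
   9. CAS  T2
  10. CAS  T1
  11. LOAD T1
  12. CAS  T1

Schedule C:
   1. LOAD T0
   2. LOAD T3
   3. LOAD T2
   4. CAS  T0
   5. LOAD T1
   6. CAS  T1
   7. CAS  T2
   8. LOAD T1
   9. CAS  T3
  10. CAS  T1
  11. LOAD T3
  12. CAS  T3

Tracing schedule B:
#1 T3 reads 1
#2 T0 reads 1
#3 T0 CAS(1→2) writes; counter now 2
#4 T3 CAS(1→2) fails; counter now 2
#5 T3 reads 2
#6 T3 CAS(2→3) writes; counter now 3
#7 T2 reads 3
#8 T1 reads 3
#9 T2 CAS(3→4) writes; counter now 4
#10 T1 CAS(3→4) fails; counter now 4
#11 T1 reads 4
#12 T1 CAS(4→5) writes; counter now 5

B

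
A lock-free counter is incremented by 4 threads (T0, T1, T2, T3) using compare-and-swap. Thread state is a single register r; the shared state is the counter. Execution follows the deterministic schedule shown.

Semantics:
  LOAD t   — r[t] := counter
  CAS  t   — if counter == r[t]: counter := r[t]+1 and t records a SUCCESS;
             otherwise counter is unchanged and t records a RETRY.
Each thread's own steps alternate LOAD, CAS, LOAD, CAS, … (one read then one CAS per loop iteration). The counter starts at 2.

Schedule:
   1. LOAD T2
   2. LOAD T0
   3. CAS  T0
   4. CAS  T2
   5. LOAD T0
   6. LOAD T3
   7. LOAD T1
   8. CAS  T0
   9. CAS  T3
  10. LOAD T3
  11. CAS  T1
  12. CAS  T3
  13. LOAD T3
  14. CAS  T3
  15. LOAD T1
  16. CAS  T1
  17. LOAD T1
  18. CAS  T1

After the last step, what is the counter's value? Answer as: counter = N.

counter = 8

#1 T2 reads 2
#2 T0 reads 2
#3 T0 CAS(2→3) writes; counter now 3
#4 T2 CAS(2→3) fails; counter now 3
#5 T0 reads 3
#6 T3 reads 3
#7 T1 reads 3
#8 T0 CAS(3→4) writes; counter now 4
#9 T3 CAS(3→4) fails; counter now 4
#10 T3 reads 4
#11 T1 CAS(3→4) fails; counter now 4
#12 T3 CAS(4→5) writes; counter now 5
#13 T3 reads 5
#14 T3 CAS(5→6) writes; counter now 6
#15 T1 reads 6
#16 T1 CAS(6→7) writes; counter now 7
#17 T1 reads 7
#18 T1 CAS(7→8) writes; counter now 8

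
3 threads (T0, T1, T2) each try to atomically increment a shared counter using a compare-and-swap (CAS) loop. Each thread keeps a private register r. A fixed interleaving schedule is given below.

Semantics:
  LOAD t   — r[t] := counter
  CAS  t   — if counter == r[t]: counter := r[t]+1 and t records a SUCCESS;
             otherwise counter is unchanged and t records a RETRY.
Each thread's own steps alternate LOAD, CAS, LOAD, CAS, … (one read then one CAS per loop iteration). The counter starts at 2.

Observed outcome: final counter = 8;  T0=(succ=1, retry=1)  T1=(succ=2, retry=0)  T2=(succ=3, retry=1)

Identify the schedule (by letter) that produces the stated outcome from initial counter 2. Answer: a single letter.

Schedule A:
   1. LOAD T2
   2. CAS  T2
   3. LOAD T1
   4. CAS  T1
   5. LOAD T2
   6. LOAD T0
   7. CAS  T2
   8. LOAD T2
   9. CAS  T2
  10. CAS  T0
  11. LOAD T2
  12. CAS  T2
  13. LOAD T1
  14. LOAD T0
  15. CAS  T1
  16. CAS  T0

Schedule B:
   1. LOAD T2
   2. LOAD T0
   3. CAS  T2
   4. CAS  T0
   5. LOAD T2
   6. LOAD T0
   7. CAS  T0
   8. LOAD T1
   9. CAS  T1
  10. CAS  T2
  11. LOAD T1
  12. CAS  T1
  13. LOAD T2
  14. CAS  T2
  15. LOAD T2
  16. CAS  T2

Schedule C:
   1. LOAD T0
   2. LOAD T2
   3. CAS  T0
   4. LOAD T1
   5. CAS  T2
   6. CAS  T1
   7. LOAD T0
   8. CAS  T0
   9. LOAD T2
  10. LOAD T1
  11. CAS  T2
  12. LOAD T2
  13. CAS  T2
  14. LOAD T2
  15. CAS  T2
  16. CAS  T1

Tracing schedule B:
1. LOAD T2 → mem=2 r[T2]=2 [LOAD]
2. LOAD T0 → mem=2 r[T0]=2 [LOAD]
3. CAS T2 → mem=3 r[T2]=2 [OK]
4. CAS T0 → mem=3 r[T0]=2 [RETRY]
5. LOAD T2 → mem=3 r[T2]=3 [LOAD]
6. LOAD T0 → mem=3 r[T0]=3 [LOAD]
7. CAS T0 → mem=4 r[T0]=3 [OK]
8. LOAD T1 → mem=4 r[T1]=4 [LOAD]
9. CAS T1 → mem=5 r[T1]=4 [OK]
10. CAS T2 → mem=5 r[T2]=3 [RETRY]
11. LOAD T1 → mem=5 r[T1]=5 [LOAD]
12. CAS T1 → mem=6 r[T1]=5 [OK]
13. LOAD T2 → mem=6 r[T2]=6 [LOAD]
14. CAS T2 → mem=7 r[T2]=6 [OK]
15. LOAD T2 → mem=7 r[T2]=7 [LOAD]
16. CAS T2 → mem=8 r[T2]=7 [OK]

B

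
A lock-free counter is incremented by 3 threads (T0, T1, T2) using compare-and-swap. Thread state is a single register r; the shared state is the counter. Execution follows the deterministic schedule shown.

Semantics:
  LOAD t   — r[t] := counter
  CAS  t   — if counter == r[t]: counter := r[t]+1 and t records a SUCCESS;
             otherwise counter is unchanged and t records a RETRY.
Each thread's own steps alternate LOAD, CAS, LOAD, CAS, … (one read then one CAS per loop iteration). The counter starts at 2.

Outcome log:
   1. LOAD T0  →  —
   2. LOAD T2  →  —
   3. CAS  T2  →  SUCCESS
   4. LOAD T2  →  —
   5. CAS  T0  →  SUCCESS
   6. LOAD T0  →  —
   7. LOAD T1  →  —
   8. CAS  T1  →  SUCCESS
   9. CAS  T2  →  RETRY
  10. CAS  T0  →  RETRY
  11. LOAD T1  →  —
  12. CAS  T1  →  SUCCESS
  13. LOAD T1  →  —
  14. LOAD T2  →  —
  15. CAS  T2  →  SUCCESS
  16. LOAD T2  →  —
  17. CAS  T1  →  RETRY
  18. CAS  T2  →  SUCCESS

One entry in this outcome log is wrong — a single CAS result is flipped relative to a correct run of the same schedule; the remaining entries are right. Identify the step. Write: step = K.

Re-executing:
T0 LOAD — after: cnt=2, r=2 — load
T2 LOAD — after: cnt=2, r=2 — load
T2 CAS — after: cnt=3, r=2 — ok
T2 LOAD — after: cnt=3, r=3 — load
T0 CAS — after: cnt=3, r=2 — retry
T0 LOAD — after: cnt=3, r=3 — load
T1 LOAD — after: cnt=3, r=3 — load
T1 CAS — after: cnt=4, r=3 — ok
T2 CAS — after: cnt=4, r=3 — retry
T0 CAS — after: cnt=4, r=3 — retry
T1 LOAD — after: cnt=4, r=4 — load
T1 CAS — after: cnt=5, r=4 — ok
T1 LOAD — after: cnt=5, r=5 — load
T2 LOAD — after: cnt=5, r=5 — load
T2 CAS — after: cnt=6, r=5 — ok
T2 LOAD — after: cnt=6, r=6 — load
T1 CAS — after: cnt=6, r=5 — retry
T2 CAS — after: cnt=7, r=6 — ok
Flip is step 5.

step = 5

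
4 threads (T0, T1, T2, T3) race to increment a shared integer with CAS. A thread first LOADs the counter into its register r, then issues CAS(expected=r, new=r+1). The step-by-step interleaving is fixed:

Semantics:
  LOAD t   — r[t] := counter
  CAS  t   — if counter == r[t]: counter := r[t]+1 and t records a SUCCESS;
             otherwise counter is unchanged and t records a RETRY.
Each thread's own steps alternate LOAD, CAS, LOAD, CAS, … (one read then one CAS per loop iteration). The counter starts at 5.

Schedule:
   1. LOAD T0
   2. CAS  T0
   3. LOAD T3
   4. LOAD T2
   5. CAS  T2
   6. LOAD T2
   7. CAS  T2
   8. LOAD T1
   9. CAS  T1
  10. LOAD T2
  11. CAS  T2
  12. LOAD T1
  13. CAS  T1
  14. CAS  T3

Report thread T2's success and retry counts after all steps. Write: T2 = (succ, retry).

1. LOAD T0 → mem=5 r[T0]=5 [LOAD]
2. CAS T0 → mem=6 r[T0]=5 [OK]
3. LOAD T3 → mem=6 r[T3]=6 [LOAD]
4. LOAD T2 → mem=6 r[T2]=6 [LOAD]
5. CAS T2 → mem=7 r[T2]=6 [OK]
6. LOAD T2 → mem=7 r[T2]=7 [LOAD]
7. CAS T2 → mem=8 r[T2]=7 [OK]
8. LOAD T1 → mem=8 r[T1]=8 [LOAD]
9. CAS T1 → mem=9 r[T1]=8 [OK]
10. LOAD T2 → mem=9 r[T2]=9 [LOAD]
11. CAS T2 → mem=10 r[T2]=9 [OK]
12. LOAD T1 → mem=10 r[T1]=10 [LOAD]
13. CAS T1 → mem=11 r[T1]=10 [OK]
14. CAS T3 → mem=11 r[T3]=6 [RETRY]

T2 = (3, 0)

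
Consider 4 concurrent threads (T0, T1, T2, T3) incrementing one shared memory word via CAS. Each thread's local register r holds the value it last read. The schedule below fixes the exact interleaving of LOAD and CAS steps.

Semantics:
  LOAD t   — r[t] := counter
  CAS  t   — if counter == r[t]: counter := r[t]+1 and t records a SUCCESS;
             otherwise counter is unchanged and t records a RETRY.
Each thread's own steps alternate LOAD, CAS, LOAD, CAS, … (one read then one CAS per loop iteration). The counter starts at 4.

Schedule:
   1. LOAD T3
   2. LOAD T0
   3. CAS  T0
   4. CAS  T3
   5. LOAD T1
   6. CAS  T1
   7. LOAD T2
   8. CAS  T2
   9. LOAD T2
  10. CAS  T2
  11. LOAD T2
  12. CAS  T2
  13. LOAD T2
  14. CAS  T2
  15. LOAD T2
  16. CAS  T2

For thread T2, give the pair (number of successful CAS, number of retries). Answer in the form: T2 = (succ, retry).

T2 = (5, 0)

T3 LOAD — after: cnt=4, r=4 — load
T0 LOAD — after: cnt=4, r=4 — load
T0 CAS — after: cnt=5, r=4 — ok
T3 CAS — after: cnt=5, r=4 — retry
T1 LOAD — after: cnt=5, r=5 — load
T1 CAS — after: cnt=6, r=5 — ok
T2 LOAD — after: cnt=6, r=6 — load
T2 CAS — after: cnt=7, r=6 — ok
T2 LOAD — after: cnt=7, r=7 — load
T2 CAS — after: cnt=8, r=7 — ok
T2 LOAD — after: cnt=8, r=8 — load
T2 CAS — after: cnt=9, r=8 — ok
T2 LOAD — after: cnt=9, r=9 — load
T2 CAS — after: cnt=10, r=9 — ok
T2 LOAD — after: cnt=10, r=10 — load
T2 CAS — after: cnt=11, r=10 — ok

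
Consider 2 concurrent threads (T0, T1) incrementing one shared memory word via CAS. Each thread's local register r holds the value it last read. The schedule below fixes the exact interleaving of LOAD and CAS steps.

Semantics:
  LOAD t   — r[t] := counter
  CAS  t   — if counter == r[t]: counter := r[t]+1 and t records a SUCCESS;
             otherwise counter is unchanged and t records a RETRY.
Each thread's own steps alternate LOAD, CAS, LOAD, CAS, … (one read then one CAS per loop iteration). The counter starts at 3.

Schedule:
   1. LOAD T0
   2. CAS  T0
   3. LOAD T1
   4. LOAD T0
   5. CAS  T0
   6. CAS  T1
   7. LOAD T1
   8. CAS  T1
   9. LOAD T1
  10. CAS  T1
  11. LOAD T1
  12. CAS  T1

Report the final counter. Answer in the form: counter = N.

counter = 8

T0 LOAD — after: cnt=3, r=3 — load
T0 CAS — after: cnt=4, r=3 — ok
T1 LOAD — after: cnt=4, r=4 — load
T0 LOAD — after: cnt=4, r=4 — load
T0 CAS — after: cnt=5, r=4 — ok
T1 CAS — after: cnt=5, r=4 — retry
T1 LOAD — after: cnt=5, r=5 — load
T1 CAS — after: cnt=6, r=5 — ok
T1 LOAD — after: cnt=6, r=6 — load
T1 CAS — after: cnt=7, r=6 — ok
T1 LOAD — after: cnt=7, r=7 — load
T1 CAS — after: cnt=8, r=7 — ok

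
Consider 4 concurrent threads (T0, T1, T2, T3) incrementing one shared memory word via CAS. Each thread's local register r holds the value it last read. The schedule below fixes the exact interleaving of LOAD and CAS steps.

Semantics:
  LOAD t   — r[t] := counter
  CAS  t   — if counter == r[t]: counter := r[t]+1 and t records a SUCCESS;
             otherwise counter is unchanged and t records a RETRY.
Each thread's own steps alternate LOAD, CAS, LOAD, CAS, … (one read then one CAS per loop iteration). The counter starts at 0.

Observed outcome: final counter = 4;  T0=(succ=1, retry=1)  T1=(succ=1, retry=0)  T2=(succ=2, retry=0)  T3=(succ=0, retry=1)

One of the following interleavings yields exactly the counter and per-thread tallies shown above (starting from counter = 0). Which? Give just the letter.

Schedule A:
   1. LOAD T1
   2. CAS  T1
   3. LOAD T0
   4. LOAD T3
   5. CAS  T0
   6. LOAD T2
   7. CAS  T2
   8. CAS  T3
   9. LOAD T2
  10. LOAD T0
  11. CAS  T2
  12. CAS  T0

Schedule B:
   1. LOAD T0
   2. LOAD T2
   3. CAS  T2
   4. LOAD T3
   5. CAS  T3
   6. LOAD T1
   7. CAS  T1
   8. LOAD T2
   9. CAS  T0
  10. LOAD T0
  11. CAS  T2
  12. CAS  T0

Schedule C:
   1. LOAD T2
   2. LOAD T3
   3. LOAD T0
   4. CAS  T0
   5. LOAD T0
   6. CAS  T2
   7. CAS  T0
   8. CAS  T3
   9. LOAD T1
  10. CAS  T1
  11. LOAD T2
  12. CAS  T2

A

Run A:
[1] T1.load  rd  (counter 0, T1.r 0)
[2] T1.cas  hit  (counter 1, T1.r 0)
[3] T0.load  rd  (counter 1, T0.r 1)
[4] T3.load  rd  (counter 1, T3.r 1)
[5] T0.cas  hit  (counter 2, T0.r 1)
[6] T2.load  rd  (counter 2, T2.r 2)
[7] T2.cas  hit  (counter 3, T2.r 2)
[8] T3.cas  miss  (counter 3, T3.r 1)
[9] T2.load  rd  (counter 3, T2.r 3)
[10] T0.load  rd  (counter 3, T0.r 3)
[11] T2.cas  hit  (counter 4, T2.r 3)
[12] T0.cas  miss  (counter 4, T0.r 3)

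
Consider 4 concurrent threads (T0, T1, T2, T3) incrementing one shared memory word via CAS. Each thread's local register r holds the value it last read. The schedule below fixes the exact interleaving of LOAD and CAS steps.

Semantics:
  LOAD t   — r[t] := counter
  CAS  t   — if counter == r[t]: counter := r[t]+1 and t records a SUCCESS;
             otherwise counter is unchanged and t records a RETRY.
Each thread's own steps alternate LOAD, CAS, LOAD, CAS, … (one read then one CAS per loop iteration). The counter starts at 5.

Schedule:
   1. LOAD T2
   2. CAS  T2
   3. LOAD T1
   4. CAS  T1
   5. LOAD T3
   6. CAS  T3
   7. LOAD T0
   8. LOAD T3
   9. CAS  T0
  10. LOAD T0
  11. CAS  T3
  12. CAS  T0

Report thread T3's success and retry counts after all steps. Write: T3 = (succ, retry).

T3 = (1, 1)

[1] T2.load  rd  (counter 5, T2.r 5)
[2] T2.cas  hit  (counter 6, T2.r 5)
[3] T1.load  rd  (counter 6, T1.r 6)
[4] T1.cas  hit  (counter 7, T1.r 6)
[5] T3.load  rd  (counter 7, T3.r 7)
[6] T3.cas  hit  (counter 8, T3.r 7)
[7] T0.load  rd  (counter 8, T0.r 8)
[8] T3.load  rd  (counter 8, T3.r 8)
[9] T0.cas  hit  (counter 9, T0.r 8)
[10] T0.load  rd  (counter 9, T0.r 9)
[11] T3.cas  miss  (counter 9, T3.r 8)
[12] T0.cas  hit  (counter 10, T0.r 9)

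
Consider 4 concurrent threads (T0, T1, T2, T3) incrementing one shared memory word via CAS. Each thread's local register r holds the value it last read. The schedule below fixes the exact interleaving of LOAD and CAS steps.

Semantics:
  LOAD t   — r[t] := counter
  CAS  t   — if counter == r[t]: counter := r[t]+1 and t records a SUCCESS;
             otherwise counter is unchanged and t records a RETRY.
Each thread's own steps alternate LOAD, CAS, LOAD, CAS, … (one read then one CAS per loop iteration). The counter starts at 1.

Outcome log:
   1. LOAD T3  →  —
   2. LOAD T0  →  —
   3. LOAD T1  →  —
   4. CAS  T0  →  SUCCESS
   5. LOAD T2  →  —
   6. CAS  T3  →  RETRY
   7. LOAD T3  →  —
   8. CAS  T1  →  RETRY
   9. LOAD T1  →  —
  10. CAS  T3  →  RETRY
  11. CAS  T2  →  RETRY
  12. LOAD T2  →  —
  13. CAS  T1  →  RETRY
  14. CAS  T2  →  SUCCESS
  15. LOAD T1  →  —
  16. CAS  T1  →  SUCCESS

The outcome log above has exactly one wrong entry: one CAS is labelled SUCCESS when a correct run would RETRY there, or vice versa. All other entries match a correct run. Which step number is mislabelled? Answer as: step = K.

Re-executing:
T3 LOAD — after: cnt=1, r=1 — load
T0 LOAD — after: cnt=1, r=1 — load
T1 LOAD — after: cnt=1, r=1 — load
T0 CAS — after: cnt=2, r=1 — ok
T2 LOAD — after: cnt=2, r=2 — load
T3 CAS — after: cnt=2, r=1 — retry
T3 LOAD — after: cnt=2, r=2 — load
T1 CAS — after: cnt=2, r=1 — retry
T1 LOAD — after: cnt=2, r=2 — load
T3 CAS — after: cnt=3, r=2 — ok
T2 CAS — after: cnt=3, r=2 — retry
T2 LOAD — after: cnt=3, r=3 — load
T1 CAS — after: cnt=3, r=2 — retry
T2 CAS — after: cnt=4, r=3 — ok
T1 LOAD — after: cnt=4, r=4 — load
T1 CAS — after: cnt=5, r=4 — ok
Mismatch at 10.

step = 10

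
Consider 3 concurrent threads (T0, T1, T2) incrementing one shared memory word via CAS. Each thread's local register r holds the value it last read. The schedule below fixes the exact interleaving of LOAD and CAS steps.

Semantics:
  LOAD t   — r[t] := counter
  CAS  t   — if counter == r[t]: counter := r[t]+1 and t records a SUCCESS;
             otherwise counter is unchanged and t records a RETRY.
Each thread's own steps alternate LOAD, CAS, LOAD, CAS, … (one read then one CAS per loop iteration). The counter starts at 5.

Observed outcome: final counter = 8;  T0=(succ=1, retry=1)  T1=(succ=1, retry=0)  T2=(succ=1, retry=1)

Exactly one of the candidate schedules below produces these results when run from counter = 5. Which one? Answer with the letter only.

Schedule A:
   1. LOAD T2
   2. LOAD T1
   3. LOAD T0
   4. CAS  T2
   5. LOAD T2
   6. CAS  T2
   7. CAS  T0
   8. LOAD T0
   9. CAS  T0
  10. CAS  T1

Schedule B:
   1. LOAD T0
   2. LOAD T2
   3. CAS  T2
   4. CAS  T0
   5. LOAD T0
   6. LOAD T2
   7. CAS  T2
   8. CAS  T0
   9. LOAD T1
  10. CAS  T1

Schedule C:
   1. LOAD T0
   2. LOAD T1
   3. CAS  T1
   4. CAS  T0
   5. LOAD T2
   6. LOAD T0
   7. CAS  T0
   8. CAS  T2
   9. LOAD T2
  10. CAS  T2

C

Tracing schedule C:
   1) LOAD T0:  M=5  r_T0=5
   2) LOAD T1:  M=5  r_T1=5
   3) CAS  T1:  M=6  r_T1=5 ✓
   4) CAS  T0:  M=6  r_T0=5 ✗
   5) LOAD T2:  M=6  r_T2=6
   6) LOAD T0:  M=6  r_T0=6
   7) CAS  T0:  M=7  r_T0=6 ✓
   8) CAS  T2:  M=7  r_T2=6 ✗
   9) LOAD T2:  M=7  r_T2=7
  10) CAS  T2:  M=8  r_T2=7 ✓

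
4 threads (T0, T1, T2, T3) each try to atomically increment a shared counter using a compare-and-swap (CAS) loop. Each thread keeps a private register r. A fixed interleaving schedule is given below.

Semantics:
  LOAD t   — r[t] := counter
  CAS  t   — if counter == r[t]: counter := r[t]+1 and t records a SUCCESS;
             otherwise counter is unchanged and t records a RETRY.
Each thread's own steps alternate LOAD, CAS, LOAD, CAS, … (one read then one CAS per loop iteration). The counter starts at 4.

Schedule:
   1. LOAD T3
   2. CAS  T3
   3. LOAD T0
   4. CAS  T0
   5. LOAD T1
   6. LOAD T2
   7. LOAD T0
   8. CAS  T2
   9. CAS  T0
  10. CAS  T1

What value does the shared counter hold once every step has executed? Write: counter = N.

counter = 7

step 1: T3 LOAD ⇒ load; ctr=4 reg=4
step 2: T3 CAS ⇒ ok; ctr=5 reg=4
step 3: T0 LOAD ⇒ load; ctr=5 reg=5
step 4: T0 CAS ⇒ ok; ctr=6 reg=5
step 5: T1 LOAD ⇒ load; ctr=6 reg=6
step 6: T2 LOAD ⇒ load; ctr=6 reg=6
step 7: T0 LOAD ⇒ load; ctr=6 reg=6
step 8: T2 CAS ⇒ ok; ctr=7 reg=6
step 9: T0 CAS ⇒ retry; ctr=7 reg=6
step 10: T1 CAS ⇒ retry; ctr=7 reg=6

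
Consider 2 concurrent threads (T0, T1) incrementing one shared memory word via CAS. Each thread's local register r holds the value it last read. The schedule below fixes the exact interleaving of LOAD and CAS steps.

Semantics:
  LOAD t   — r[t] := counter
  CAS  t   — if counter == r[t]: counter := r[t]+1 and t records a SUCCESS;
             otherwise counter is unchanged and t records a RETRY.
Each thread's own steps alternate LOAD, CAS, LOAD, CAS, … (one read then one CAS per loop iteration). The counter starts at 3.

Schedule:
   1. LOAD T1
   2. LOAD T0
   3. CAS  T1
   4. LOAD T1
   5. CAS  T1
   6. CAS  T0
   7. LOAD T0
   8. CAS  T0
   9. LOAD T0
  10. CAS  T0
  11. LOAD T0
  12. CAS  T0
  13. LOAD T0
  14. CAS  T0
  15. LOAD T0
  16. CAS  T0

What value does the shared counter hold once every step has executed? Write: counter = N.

   1) LOAD T1:  M=3  r_T1=3
   2) LOAD T0:  M=3  r_T0=3
   3) CAS  T1:  M=4  r_T1=3 ✓
   4) LOAD T1:  M=4  r_T1=4
   5) CAS  T1:  M=5  r_T1=4 ✓
   6) CAS  T0:  M=5  r_T0=3 ✗
   7) LOAD T0:  M=5  r_T0=5
   8) CAS  T0:  M=6  r_T0=5 ✓
   9) LOAD T0:  M=6  r_T0=6
  10) CAS  T0:  M=7  r_T0=6 ✓
  11) LOAD T0:  M=7  r_T0=7
  12) CAS  T0:  M=8  r_T0=7 ✓
  13) LOAD T0:  M=8  r_T0=8
  14) CAS  T0:  M=9  r_T0=8 ✓
  15) LOAD T0:  M=9  r_T0=9
  16) CAS  T0:  M=10  r_T0=9 ✓

counter = 10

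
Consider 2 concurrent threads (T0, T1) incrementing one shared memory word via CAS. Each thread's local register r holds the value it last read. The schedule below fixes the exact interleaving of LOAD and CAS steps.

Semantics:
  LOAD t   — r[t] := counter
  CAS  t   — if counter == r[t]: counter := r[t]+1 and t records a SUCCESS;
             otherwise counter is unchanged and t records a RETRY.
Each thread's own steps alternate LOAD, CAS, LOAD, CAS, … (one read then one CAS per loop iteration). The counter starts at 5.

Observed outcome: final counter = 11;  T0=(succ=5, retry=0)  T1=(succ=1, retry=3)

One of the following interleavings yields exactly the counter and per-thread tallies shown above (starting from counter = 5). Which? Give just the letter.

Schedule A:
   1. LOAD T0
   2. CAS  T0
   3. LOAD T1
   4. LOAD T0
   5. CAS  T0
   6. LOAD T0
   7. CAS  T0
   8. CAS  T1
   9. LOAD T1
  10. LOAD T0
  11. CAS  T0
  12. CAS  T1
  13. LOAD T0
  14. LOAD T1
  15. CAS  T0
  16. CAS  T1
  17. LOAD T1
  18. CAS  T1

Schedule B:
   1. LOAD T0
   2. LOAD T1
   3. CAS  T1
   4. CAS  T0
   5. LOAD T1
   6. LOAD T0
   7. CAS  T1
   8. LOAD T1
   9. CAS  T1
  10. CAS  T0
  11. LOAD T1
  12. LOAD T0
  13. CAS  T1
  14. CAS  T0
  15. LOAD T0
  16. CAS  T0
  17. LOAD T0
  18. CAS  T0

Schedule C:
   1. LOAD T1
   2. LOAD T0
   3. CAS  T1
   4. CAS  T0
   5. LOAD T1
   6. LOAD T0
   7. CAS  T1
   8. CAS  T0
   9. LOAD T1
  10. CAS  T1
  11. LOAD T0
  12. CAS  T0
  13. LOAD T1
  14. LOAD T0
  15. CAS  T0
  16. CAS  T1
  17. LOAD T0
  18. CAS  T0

Run A:
T0 LOAD — after: cnt=5, r=5 — load
T0 CAS — after: cnt=6, r=5 — ok
T1 LOAD — after: cnt=6, r=6 — load
T0 LOAD — after: cnt=6, r=6 — load
T0 CAS — after: cnt=7, r=6 — ok
T0 LOAD — after: cnt=7, r=7 — load
T0 CAS — after: cnt=8, r=7 — ok
T1 CAS — after: cnt=8, r=6 — retry
T1 LOAD — after: cnt=8, r=8 — load
T0 LOAD — after: cnt=8, r=8 — load
T0 CAS — after: cnt=9, r=8 — ok
T1 CAS — after: cnt=9, r=8 — retry
T0 LOAD — after: cnt=9, r=9 — load
T1 LOAD — after: cnt=9, r=9 — load
T0 CAS — after: cnt=10, r=9 — ok
T1 CAS — after: cnt=10, r=9 — retry
T1 LOAD — after: cnt=10, r=10 — load
T1 CAS — after: cnt=11, r=10 — ok

A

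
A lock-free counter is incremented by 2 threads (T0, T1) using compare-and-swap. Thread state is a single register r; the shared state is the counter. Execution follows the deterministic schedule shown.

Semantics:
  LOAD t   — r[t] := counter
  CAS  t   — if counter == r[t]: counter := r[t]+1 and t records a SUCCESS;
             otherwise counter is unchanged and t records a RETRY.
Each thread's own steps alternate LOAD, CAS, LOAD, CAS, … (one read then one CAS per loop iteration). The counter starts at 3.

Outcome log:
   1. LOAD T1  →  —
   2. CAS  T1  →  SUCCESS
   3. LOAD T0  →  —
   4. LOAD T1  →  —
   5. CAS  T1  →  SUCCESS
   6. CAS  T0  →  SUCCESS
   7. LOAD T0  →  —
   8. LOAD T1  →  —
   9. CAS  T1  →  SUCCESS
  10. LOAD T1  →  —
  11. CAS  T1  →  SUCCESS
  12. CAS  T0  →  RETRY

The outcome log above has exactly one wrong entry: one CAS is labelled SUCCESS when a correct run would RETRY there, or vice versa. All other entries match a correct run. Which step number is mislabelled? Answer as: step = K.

Reference trace:
#1 T1 reads 3
#2 T1 CAS(3→4) writes; counter now 4
#3 T0 reads 4
#4 T1 reads 4
#5 T1 CAS(4→5) writes; counter now 5
#6 T0 CAS(4→5) fails; counter now 5
#7 T0 reads 5
#8 T1 reads 5
#9 T1 CAS(5→6) writes; counter now 6
#10 T1 reads 6
#11 T1 CAS(6→7) writes; counter now 7
#12 T0 CAS(5→6) fails; counter now 7
Flip is step 6.

step = 6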